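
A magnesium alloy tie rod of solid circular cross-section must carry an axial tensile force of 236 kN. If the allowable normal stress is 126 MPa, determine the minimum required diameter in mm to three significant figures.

48.8 mm

Required area A ≥ P/σ_allow = 236000/126 = 1873 mm².
For a solid circular section, d ≥ √(4A/π) = 48.83 mm.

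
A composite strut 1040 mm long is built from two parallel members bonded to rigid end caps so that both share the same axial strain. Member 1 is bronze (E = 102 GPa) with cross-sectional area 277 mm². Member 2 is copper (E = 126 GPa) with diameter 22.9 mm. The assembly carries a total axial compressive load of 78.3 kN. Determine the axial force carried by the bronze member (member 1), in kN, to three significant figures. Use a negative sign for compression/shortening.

A_2 = 411.9 mm².
Equal strain + equilibrium ⇒ each member carries load in proportion to AE: A₁E₁ = 28250000 N, A₂E₂ = 51900000 N, ΣAE = 80150000 N.
F₁ = P·A₁E₁/ΣAE = -78300·28250000/80150000 = -27600 N.

-27.6 kN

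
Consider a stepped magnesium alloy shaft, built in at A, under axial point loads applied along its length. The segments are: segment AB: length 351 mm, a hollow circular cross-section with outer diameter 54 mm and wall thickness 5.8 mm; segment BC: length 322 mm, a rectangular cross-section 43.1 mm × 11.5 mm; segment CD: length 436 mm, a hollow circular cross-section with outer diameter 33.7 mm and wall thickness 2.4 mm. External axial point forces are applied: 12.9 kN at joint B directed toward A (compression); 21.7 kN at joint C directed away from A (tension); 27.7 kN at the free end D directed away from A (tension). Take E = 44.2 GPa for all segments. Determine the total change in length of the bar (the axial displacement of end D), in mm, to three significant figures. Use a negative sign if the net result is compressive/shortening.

2.21 mm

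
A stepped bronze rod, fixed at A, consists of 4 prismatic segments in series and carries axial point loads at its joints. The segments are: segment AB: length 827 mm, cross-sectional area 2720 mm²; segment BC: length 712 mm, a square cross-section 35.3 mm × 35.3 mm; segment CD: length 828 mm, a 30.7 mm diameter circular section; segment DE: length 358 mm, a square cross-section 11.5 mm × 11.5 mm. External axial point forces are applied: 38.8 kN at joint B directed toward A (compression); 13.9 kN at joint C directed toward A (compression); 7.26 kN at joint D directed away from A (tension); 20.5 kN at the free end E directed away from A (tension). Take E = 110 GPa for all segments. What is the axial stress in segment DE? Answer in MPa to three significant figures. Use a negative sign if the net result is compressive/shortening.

Internal axial forces (sectioning from the free end, tension +): N_DE = 20.5 kN, N_CD = 27.76 kN, N_BC = 13.86 kN, N_AB = -24.94 kN.
A_DE = 132.2 mm².
σ_DE = N_DE/A_DE = 20500/132.2 = 155 MPa.

155 MPa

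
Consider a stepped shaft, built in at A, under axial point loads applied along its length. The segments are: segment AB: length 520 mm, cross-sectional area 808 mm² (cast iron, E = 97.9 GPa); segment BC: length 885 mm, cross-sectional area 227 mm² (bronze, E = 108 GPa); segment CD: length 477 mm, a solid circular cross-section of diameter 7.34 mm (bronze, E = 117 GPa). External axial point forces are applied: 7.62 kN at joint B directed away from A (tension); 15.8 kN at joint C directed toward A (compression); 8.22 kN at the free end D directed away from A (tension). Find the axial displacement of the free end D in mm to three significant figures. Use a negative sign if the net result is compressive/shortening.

Internal axial forces (sectioning from the free end, tension +): N_CD = 8.22 kN, N_BC = -7.58 kN, N_AB = 0.04 kN.
A_CD = 42.31 mm².
δ_AB = 40·520/(808·97900) = 0.0002629 mm
δ_BC = -7580·885/(227·108000) = -0.2736 mm
δ_CD = 8220·477/(42.31·117000) = 0.792 mm
δ = Σδ_i = 0.5186 mm.

0.519 mm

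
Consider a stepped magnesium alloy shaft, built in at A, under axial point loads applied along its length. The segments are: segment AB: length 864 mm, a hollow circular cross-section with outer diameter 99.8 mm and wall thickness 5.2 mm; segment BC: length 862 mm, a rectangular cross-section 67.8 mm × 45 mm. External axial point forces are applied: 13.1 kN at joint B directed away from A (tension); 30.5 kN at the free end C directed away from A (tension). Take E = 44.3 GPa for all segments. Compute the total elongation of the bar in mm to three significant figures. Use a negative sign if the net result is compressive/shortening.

Internal axial forces (sectioning from the free end, tension +): N_BC = 30.5 kN, N_AB = 43.6 kN.
A_AB = 1545 mm².
A_BC = 3051 mm².
δ_AB = 43600·864/(1545·44300) = 0.5502 mm
δ_BC = 30500·862/(3051·44300) = 0.1945 mm
δ = Σδ_i = 0.7448 mm.

0.745 mm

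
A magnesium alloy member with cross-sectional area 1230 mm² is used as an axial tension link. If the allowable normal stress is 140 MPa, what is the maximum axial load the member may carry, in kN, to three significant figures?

172 kN

P_max = σ_allow · A = 140 · 1230 = 172200 N = 172.2 kN.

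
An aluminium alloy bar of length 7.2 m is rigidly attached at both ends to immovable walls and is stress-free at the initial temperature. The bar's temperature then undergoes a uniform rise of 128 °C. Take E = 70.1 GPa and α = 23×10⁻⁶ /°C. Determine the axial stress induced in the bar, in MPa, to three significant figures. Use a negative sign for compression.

Free thermal expansion αLΔT = 23e-6 · 7200 · 128 = 21.2 mm.
The walls impose strain ε = −(21.2)/7200 = -2.9440e-03; σ = Eε = 70100 · -2.9440e-03 = -206.4 MPa.

-206 MPa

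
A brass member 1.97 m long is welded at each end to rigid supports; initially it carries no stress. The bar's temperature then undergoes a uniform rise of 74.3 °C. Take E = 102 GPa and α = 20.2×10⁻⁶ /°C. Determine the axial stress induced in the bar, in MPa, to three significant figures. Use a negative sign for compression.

-153 MPa

Free thermal expansion αLΔT = 20.2e-6 · 1970 · 74.3 = 2.957 mm.
The walls impose strain ε = −(2.957)/1970 = -1.5009e-03; σ = Eε = 102000 · -1.5009e-03 = -153.1 MPa.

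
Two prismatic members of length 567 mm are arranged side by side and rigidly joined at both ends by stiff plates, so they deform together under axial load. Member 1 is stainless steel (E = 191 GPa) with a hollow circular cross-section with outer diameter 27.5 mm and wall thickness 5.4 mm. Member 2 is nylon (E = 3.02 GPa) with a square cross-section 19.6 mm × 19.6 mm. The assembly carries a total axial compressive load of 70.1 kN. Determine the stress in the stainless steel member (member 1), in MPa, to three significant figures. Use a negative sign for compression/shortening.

-184 MPa

A_1 = 374.9 mm².
A_2 = 384.2 mm².
Equal strain + equilibrium ⇒ each member carries load in proportion to AE: A₁E₁ = 71610000 N, A₂E₂ = 1160000 N, ΣAE = 72770000 N.
σ₁ = P·E₁/ΣAE = -70100·191000/72770000 = -184 MPa.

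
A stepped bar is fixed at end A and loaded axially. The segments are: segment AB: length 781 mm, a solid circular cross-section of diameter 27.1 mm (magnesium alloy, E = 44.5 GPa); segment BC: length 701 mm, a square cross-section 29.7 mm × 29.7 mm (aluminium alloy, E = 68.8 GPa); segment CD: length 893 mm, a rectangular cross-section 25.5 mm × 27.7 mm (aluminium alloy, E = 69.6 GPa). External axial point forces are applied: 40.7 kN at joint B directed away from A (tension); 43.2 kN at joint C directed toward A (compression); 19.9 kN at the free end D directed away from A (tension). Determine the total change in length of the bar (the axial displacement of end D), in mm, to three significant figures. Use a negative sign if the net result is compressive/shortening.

Internal axial forces (sectioning from the free end, tension +): N_CD = 19.9 kN, N_BC = -23.3 kN, N_AB = 17.4 kN.
A_AB = 576.8 mm².
A_BC = 882.1 mm².
A_CD = 706.4 mm².
δ_AB = 17400·781/(576.8·44500) = 0.5294 mm
δ_BC = -23300·701/(882.1·68800) = -0.2691 mm
δ_CD = 19900·893/(706.4·69600) = 0.3615 mm
δ = Σδ_i = 0.6218 mm.

0.622 mm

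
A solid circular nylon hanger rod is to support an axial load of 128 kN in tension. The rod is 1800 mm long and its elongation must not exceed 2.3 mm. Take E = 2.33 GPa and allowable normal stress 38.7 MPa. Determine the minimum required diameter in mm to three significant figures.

Required area A ≥ P/σ_allow = 128000/38.7 = 3307 mm².
For a solid circular section, d ≥ √(4A/π) = 64.89 mm.
Elongation limit: A ≥ PL/(Eδ_allow) = 128000·1800/(2330·2.3) = 42990 mm² ⇒ d ≥ 234 mm.
The elongation limit governs.

234 mm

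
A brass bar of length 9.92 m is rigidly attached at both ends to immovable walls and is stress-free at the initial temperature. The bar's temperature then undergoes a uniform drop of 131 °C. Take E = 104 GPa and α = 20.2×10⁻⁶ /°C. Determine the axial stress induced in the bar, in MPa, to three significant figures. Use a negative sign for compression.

Free thermal expansion αLΔT = 20.2e-6 · 9920 · -131 = -26.25 mm.
The walls impose strain ε = −(-26.25)/9920 = 2.6462e-03; σ = Eε = 104000 · 2.6462e-03 = 275.2 MPa.

275 MPa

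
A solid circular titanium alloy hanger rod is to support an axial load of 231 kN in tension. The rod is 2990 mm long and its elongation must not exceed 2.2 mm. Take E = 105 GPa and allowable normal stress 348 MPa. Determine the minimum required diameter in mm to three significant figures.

61.7 mm

Required area A ≥ P/σ_allow = 231000/348 = 663.8 mm².
For a solid circular section, d ≥ √(4A/π) = 29.07 mm.
Elongation limit: A ≥ PL/(Eδ_allow) = 231000·2990/(105000·2.2) = 2990 mm² ⇒ d ≥ 61.7 mm.
The elongation limit governs.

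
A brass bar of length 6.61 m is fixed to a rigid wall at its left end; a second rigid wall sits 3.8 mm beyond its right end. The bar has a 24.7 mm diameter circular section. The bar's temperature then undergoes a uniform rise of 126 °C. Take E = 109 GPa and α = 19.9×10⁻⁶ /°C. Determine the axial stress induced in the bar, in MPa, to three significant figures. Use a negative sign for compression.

-211 MPa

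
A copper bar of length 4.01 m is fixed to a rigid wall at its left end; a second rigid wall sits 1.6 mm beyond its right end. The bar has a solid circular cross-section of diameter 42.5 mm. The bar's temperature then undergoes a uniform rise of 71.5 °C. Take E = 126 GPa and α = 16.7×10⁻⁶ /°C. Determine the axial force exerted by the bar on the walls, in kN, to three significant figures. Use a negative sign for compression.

-142 kN

Free thermal expansion αLΔT = 16.7e-6 · 4010 · 71.5 = 4.788 mm.
The walls engage after the gap closes; constrained expansion = 4.788 − 1.6 = 3.188 mm.
The walls impose strain ε = −(3.188)/4010 = -7.9505e-04; σ = Eε = 126000 · -7.9505e-04 = -100.2 MPa.
Wall reaction R = σ·A = -100.2·1419 = -142100 N = -142.1 kN.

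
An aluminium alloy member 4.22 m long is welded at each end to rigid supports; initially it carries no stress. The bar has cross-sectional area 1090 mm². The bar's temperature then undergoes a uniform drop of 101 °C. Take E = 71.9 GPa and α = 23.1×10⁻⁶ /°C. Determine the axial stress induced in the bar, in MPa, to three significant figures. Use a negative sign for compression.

168 MPa

Free thermal expansion αLΔT = 23.1e-6 · 4220 · -101 = -9.846 mm.
The walls impose strain ε = −(-9.846)/4220 = 2.3331e-03; σ = Eε = 71900 · 2.3331e-03 = 167.7 MPa.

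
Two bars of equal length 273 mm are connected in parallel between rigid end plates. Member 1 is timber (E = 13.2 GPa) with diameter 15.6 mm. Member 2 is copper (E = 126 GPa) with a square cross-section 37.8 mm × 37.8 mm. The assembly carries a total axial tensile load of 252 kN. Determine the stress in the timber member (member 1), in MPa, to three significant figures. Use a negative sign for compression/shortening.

A_1 = 191.1 mm².
A_2 = 1429 mm².
Equal strain + equilibrium ⇒ each member carries load in proportion to AE: A₁E₁ = 2523000 N, A₂E₂ = 180000000 N, ΣAE = 182600000 N.
σ₁ = P·E₁/ΣAE = 252000·13200/182600000 = 18.22 MPa.

18.2 MPa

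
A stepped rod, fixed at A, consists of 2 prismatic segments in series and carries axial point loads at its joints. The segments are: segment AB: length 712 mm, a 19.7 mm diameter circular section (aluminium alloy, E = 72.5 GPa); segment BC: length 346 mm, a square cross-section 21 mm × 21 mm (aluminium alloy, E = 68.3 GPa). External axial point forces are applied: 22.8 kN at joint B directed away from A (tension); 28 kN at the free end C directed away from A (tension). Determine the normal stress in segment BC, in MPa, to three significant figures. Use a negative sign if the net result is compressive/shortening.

Internal axial forces (sectioning from the free end, tension +): N_BC = 28 kN, N_AB = 50.8 kN.
A_BC = 441 mm².
σ_BC = N_BC/A_BC = 28000/441 = 63.49 MPa.

63.5 MPa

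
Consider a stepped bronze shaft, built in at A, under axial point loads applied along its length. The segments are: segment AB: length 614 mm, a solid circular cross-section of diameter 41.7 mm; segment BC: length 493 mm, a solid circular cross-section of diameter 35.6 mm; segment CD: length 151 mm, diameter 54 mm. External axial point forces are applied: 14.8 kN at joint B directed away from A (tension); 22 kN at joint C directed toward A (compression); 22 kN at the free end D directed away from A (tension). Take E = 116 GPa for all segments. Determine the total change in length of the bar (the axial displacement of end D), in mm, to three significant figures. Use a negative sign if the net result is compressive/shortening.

Internal axial forces (sectioning from the free end, tension +): N_CD = 22 kN, N_BC = 0 kN, N_AB = 14.8 kN.
A_AB = 1366 mm².
A_BC = 995.4 mm².
A_CD = 2290 mm².
δ_AB = 14800·614/(1366·116000) = 0.05736 mm
δ_BC = 0·493/(995.4·116000) = 0 mm
δ_CD = 22000·151/(2290·116000) = 0.0125 mm
δ = Σδ_i = 0.06986 mm.

0.0699 mm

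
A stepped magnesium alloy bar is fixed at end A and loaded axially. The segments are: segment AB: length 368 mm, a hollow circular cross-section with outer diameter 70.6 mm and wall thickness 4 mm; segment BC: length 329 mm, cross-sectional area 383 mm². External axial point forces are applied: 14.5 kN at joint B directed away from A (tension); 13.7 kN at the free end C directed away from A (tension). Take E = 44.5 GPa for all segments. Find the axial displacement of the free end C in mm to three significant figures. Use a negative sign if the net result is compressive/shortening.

Internal axial forces (sectioning from the free end, tension +): N_BC = 13.7 kN, N_AB = 28.2 kN.
A_AB = 836.9 mm².
δ_AB = 28200·368/(836.9·44500) = 0.2786 mm
δ_BC = 13700·329/(383·44500) = 0.2645 mm
δ = Σδ_i = 0.5431 mm.

0.543 mm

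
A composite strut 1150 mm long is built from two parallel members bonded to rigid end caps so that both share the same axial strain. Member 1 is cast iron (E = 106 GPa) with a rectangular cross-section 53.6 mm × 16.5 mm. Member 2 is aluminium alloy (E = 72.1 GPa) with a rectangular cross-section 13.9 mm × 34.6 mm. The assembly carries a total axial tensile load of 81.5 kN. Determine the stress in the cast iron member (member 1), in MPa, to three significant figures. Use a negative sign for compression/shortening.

67.3 MPa

A_1 = 884.4 mm².
A_2 = 480.9 mm².
Equal strain + equilibrium ⇒ each member carries load in proportion to AE: A₁E₁ = 93750000 N, A₂E₂ = 34680000 N, ΣAE = 128400000 N.
σ₁ = P·E₁/ΣAE = 81500·106000/128400000 = 67.27 MPa.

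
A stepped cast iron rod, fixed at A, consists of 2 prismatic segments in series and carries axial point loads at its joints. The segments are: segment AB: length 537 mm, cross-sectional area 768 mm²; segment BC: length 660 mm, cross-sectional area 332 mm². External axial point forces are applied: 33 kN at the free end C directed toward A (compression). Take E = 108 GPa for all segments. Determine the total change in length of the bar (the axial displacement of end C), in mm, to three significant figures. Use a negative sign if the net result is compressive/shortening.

-0.821 mm

Internal axial forces (sectioning from the free end, tension +): N_BC = -33 kN, N_AB = -33 kN.
δ_AB = -33000·537/(768·108000) = -0.2137 mm
δ_BC = -33000·660/(332·108000) = -0.6074 mm
δ = Σδ_i = -0.8211 mm.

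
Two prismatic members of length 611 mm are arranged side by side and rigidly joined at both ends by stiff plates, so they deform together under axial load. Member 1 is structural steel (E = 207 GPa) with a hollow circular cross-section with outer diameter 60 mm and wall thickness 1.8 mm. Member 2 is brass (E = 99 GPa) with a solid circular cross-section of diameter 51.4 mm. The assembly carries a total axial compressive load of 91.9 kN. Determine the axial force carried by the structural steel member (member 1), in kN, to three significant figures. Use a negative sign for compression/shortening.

A_1 = 329.1 mm².
A_2 = 2075 mm².
Equal strain + equilibrium ⇒ each member carries load in proportion to AE: A₁E₁ = 68130000 N, A₂E₂ = 205400000 N, ΣAE = 273600000 N.
F₁ = P·A₁E₁/ΣAE = -91900·68130000/273600000 = -22890 N.

-22.9 kN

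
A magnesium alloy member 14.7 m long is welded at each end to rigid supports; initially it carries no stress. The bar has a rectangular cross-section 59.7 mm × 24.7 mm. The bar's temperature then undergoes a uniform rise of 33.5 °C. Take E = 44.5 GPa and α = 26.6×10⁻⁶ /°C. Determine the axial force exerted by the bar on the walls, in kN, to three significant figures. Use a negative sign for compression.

Free thermal expansion αLΔT = 26.6e-6 · 14700 · 33.5 = 13.1 mm.
The walls impose strain ε = −(13.1)/14700 = -8.9110e-04; σ = Eε = 44500 · -8.9110e-04 = -39.65 MPa.
Wall reaction R = σ·A = -39.65·1475 = -58470 N = -58.47 kN.

-58.5 kN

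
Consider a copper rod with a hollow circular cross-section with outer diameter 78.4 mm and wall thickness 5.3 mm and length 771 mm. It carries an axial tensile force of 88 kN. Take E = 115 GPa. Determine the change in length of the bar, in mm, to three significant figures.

0.485 mm

A = 1217 mm².
δ_mech = NL/(AE) = 88000·771/(1217·115000) = 0.4847 mm.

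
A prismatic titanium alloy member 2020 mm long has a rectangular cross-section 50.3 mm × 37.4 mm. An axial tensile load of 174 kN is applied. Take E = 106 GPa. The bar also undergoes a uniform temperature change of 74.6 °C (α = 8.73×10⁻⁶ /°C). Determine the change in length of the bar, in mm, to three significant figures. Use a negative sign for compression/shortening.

A = 1881 mm².
δ_mech = NL/(AE) = 174000·2020/(1881·106000) = 1.763 mm.
δ_thermal = αLΔT = 8.73e-6·2020·74.6 = 1.316 mm.
δ = δ_mech + δ_thermal = 3.078 mm.

3.08 mm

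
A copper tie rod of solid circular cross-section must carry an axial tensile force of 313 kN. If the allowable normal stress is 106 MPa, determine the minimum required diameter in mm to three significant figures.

61.3 mm

Required area A ≥ P/σ_allow = 313000/106 = 2953 mm².
For a solid circular section, d ≥ √(4A/π) = 61.32 mm.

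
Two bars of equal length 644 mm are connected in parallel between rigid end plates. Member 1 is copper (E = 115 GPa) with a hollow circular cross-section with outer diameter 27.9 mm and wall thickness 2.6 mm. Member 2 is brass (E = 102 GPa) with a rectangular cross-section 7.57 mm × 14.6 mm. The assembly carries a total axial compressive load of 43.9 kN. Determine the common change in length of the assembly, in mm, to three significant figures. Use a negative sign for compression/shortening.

-0.807 mm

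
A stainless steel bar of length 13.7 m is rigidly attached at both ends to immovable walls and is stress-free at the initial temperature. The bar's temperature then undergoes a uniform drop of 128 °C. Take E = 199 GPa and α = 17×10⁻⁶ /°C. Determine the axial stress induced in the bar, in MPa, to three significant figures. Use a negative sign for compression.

433 MPa

Free thermal expansion αLΔT = 17e-6 · 13700 · -128 = -29.81 mm.
The walls impose strain ε = −(-29.81)/13700 = 2.1760e-03; σ = Eε = 199000 · 2.1760e-03 = 433 MPa.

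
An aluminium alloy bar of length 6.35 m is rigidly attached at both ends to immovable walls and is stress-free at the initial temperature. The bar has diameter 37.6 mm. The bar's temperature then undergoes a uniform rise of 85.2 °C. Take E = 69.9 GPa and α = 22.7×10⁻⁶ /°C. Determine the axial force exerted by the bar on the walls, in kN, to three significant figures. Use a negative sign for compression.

-150 kN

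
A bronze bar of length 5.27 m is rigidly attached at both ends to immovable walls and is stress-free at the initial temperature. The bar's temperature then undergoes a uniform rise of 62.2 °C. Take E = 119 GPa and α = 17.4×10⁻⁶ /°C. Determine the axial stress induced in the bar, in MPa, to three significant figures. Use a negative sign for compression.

-129 MPa

Free thermal expansion αLΔT = 17.4e-6 · 5270 · 62.2 = 5.704 mm.
The walls impose strain ε = −(5.704)/5270 = -1.0823e-03; σ = Eε = 119000 · -1.0823e-03 = -128.8 MPa.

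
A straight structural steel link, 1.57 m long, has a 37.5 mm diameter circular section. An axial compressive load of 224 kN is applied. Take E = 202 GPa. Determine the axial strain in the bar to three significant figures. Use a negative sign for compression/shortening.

A = 1104 mm².
σ = N/A = -202.8 MPa; ε = σ/E = -202.8/202000 = -1.004e-03.

-0.00100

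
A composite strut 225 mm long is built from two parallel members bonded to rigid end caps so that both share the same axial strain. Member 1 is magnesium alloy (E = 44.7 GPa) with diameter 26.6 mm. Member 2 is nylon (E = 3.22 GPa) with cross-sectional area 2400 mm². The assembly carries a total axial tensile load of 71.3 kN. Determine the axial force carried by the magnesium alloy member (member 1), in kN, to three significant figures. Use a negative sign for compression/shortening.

A_1 = 555.7 mm².
Equal strain + equilibrium ⇒ each member carries load in proportion to AE: A₁E₁ = 24840000 N, A₂E₂ = 7728000 N, ΣAE = 32570000 N.
F₁ = P·A₁E₁/ΣAE = 71300·24840000/32570000 = 54380 N.

54.4 kN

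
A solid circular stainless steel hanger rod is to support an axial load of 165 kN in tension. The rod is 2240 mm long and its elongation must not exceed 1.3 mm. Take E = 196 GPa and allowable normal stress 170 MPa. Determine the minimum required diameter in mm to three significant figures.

Required area A ≥ P/σ_allow = 165000/170 = 970.6 mm².
For a solid circular section, d ≥ √(4A/π) = 35.15 mm.
Elongation limit: A ≥ PL/(Eδ_allow) = 165000·2240/(196000·1.3) = 1451 mm² ⇒ d ≥ 42.98 mm.
The elongation limit governs.

43.0 mm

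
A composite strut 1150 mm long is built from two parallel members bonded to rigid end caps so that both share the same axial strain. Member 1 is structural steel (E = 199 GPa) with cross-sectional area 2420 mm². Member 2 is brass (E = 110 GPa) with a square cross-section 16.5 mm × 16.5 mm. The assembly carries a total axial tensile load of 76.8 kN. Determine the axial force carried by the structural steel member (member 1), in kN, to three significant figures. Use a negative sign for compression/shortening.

A_2 = 272.2 mm².
Equal strain + equilibrium ⇒ each member carries load in proportion to AE: A₁E₁ = 481600000 N, A₂E₂ = 29950000 N, ΣAE = 511500000 N.
F₁ = P·A₁E₁/ΣAE = 76800·481600000/511500000 = 72300 N.

72.3 kN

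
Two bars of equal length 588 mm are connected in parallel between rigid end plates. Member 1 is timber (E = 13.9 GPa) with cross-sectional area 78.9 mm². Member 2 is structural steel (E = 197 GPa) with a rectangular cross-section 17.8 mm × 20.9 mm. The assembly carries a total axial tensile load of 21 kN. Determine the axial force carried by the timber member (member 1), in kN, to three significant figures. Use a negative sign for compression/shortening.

A_2 = 372 mm².
Equal strain + equilibrium ⇒ each member carries load in proportion to AE: A₁E₁ = 1097000 N, A₂E₂ = 73290000 N, ΣAE = 74380000 N.
F₁ = P·A₁E₁/ΣAE = 21000·1097000/74380000 = 309.6 N.

0.310 kN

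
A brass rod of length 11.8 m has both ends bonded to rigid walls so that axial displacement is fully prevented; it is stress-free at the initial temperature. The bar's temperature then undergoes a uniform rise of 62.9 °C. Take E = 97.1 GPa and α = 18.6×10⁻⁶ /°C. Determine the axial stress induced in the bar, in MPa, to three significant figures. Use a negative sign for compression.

-114 MPa

Free thermal expansion αLΔT = 18.6e-6 · 11800 · 62.9 = 13.81 mm.
The walls impose strain ε = −(13.81)/11800 = -1.1699e-03; σ = Eε = 97100 · -1.1699e-03 = -113.6 MPa.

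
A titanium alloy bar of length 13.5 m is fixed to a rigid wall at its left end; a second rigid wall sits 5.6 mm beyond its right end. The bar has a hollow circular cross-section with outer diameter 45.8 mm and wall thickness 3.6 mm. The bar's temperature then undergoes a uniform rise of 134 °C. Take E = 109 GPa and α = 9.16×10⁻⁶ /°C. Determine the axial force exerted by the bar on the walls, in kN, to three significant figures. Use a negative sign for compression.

Free thermal expansion αLΔT = 9.16e-6 · 13500 · 134 = 16.57 mm.
The walls engage after the gap closes; constrained expansion = 16.57 − 5.6 = 10.97 mm.
The walls impose strain ε = −(10.97)/13500 = -8.1263e-04; σ = Eε = 109000 · -8.1263e-04 = -88.58 MPa.
Wall reaction R = σ·A = -88.58·477.3 = -42270 N = -42.27 kN.

-42.3 kN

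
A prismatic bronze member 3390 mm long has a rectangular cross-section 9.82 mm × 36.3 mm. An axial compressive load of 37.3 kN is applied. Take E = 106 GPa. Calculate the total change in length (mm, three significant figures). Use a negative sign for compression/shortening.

A = 356.5 mm².
δ_mech = NL/(AE) = -37300·3390/(356.5·106000) = -3.346 mm.

-3.35 mm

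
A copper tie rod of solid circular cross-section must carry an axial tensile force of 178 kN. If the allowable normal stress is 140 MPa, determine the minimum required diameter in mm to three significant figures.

40.2 mm

Required area A ≥ P/σ_allow = 178000/140 = 1271 mm².
For a solid circular section, d ≥ √(4A/π) = 40.23 mm.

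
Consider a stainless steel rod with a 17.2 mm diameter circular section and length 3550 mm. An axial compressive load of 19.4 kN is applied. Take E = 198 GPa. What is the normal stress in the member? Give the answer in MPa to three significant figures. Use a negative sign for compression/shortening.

A = 232.4 mm².
σ = N/A = -19400/232.4 = -83.49 MPa.

-83.5 MPa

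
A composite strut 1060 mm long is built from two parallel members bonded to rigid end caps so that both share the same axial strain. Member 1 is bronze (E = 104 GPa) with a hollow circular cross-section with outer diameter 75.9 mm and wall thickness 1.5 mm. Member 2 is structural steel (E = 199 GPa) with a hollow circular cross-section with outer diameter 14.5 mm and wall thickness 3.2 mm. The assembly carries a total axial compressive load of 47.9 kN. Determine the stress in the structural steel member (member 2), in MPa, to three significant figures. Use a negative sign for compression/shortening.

A_1 = 350.6 mm².
A_2 = 113.6 mm².
Equal strain + equilibrium ⇒ each member carries load in proportion to AE: A₁E₁ = 36460000 N, A₂E₂ = 22610000 N, ΣAE = 59070000 N.
σ₂ = P·E₂/ΣAE = -47900·199000/59070000 = -161.4 MPa.

-161 MPa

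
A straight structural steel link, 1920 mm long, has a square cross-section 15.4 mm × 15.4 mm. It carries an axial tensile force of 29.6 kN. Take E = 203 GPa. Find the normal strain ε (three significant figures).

A = 237.2 mm².
σ = N/A = 124.8 MPa; ε = σ/E = 124.8/203000 = 6.148e-04.

6.15e-04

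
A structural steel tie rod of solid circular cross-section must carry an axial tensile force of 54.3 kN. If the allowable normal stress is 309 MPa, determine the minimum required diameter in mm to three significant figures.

Required area A ≥ P/σ_allow = 54300/309 = 175.7 mm².
For a solid circular section, d ≥ √(4A/π) = 14.96 mm.

15.0 mm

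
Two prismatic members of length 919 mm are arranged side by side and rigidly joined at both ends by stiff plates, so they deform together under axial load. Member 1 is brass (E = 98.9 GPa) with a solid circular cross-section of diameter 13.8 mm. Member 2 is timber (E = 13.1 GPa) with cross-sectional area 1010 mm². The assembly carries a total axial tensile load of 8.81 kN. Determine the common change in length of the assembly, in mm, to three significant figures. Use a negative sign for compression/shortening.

0.289 mm

A_1 = 149.6 mm².
Equal strain + equilibrium ⇒ each member carries load in proportion to AE: A₁E₁ = 14790000 N, A₂E₂ = 13230000 N, ΣAE = 28020000 N.
δ = PL/ΣAE = 8810·919/28020000 = 0.2889 mm.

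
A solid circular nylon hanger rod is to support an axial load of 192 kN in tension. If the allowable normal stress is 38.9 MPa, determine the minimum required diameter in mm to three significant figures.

Required area A ≥ P/σ_allow = 192000/38.9 = 4936 mm².
For a solid circular section, d ≥ √(4A/π) = 79.27 mm.

79.3 mm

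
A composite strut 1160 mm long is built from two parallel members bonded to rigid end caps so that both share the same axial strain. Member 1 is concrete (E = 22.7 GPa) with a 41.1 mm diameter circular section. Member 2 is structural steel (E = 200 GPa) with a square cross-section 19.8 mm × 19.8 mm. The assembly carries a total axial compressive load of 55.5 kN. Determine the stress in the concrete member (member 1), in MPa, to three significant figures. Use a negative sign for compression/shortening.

A_1 = 1327 mm².
A_2 = 392 mm².
Equal strain + equilibrium ⇒ each member carries load in proportion to AE: A₁E₁ = 30120000 N, A₂E₂ = 78410000 N, ΣAE = 108500000 N.
σ₁ = P·E₁/ΣAE = -55500·22700/108500000 = -11.61 MPa.

-11.6 MPa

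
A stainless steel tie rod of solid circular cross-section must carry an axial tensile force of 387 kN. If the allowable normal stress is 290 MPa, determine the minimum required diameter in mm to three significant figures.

Required area A ≥ P/σ_allow = 387000/290 = 1334 mm².
For a solid circular section, d ≥ √(4A/π) = 41.22 mm.

41.2 mm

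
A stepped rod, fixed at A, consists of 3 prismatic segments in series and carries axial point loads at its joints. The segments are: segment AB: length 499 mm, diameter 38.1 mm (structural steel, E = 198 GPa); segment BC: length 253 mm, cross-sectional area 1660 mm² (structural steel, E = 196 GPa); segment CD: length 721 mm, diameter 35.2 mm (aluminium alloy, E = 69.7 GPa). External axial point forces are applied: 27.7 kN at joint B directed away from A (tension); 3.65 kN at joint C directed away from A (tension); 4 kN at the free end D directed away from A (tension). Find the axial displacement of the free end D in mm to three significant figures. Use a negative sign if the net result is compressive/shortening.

Internal axial forces (sectioning from the free end, tension +): N_CD = 4 kN, N_BC = 7.65 kN, N_AB = 35.35 kN.
A_AB = 1140 mm².
A_CD = 973.1 mm².
δ_AB = 35350·499/(1140·198000) = 0.07814 mm
δ_BC = 7650·253/(1660·196000) = 0.005949 mm
δ_CD = 4000·721/(973.1·69700) = 0.04252 mm
δ = Σδ_i = 0.1266 mm.

0.127 mm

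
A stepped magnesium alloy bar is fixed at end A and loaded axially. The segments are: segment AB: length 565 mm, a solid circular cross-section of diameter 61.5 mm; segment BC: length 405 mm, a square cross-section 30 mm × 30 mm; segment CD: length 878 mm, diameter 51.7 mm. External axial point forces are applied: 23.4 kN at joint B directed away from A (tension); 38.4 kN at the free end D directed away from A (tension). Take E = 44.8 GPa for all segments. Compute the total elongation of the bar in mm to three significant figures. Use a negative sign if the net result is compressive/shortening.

1.01 mm

Internal axial forces (sectioning from the free end, tension +): N_CD = 38.4 kN, N_BC = 38.4 kN, N_AB = 61.8 kN.
A_AB = 2971 mm².
A_BC = 900 mm².
A_CD = 2099 mm².
δ_AB = 61800·565/(2971·44800) = 0.2624 mm
δ_BC = 38400·405/(900·44800) = 0.3857 mm
δ_CD = 38400·878/(2099·44800) = 0.3585 mm
δ = Σδ_i = 1.007 mm.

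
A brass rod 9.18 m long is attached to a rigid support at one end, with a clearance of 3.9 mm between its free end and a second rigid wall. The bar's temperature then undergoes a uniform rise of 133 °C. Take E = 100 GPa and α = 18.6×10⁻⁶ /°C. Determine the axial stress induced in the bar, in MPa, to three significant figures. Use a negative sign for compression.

Free thermal expansion αLΔT = 18.6e-6 · 9180 · 133 = 22.71 mm.
The walls engage after the gap closes; constrained expansion = 22.71 − 3.9 = 18.81 mm.
The walls impose strain ε = −(18.81)/9180 = -2.0490e-03; σ = Eε = 100000 · -2.0490e-03 = -204.9 MPa.

-205 MPa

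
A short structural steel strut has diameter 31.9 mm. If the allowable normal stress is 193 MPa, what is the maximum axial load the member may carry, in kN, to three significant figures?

A = 799.2 mm².
P_max = σ_allow · A = 193 · 799.2 = 154300 N = 154.3 kN.

154 kN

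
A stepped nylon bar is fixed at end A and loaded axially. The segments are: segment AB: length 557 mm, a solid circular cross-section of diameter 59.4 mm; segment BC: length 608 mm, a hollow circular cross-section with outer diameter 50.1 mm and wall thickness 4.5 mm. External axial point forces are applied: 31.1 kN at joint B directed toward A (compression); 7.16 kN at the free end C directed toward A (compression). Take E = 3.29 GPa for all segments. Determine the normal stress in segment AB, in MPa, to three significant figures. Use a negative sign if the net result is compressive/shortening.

Internal axial forces (sectioning from the free end, tension +): N_BC = -7.16 kN, N_AB = -38.26 kN.
A_AB = 2771 mm².
σ_AB = N_AB/A_AB = -38260/2771 = -13.81 MPa.

-13.8 MPa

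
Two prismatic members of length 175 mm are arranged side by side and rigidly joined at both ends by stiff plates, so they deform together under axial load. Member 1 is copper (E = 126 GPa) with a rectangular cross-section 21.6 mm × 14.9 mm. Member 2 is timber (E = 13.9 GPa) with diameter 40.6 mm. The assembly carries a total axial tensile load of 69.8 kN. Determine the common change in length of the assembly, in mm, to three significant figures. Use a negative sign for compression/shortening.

A_1 = 321.8 mm².
A_2 = 1295 mm².
Equal strain + equilibrium ⇒ each member carries load in proportion to AE: A₁E₁ = 40550000 N, A₂E₂ = 18000000 N, ΣAE = 58550000 N.
δ = PL/ΣAE = 69800·175/58550000 = 0.2086 mm.

0.209 mm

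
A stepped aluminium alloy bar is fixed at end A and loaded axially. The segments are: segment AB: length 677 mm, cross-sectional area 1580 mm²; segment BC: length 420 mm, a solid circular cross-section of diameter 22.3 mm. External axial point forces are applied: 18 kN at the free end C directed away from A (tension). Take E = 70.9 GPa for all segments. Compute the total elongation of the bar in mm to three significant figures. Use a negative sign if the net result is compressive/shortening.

Internal axial forces (sectioning from the free end, tension +): N_BC = 18 kN, N_AB = 18 kN.
A_BC = 390.6 mm².
δ_AB = 18000·677/(1580·70900) = 0.1088 mm
δ_BC = 18000·420/(390.6·70900) = 0.273 mm
δ = Σδ_i = 0.3818 mm.

0.382 mm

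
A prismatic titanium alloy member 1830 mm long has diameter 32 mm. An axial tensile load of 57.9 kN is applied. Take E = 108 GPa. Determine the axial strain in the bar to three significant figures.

6.67e-04

A = 804.2 mm².
σ = N/A = 71.99 MPa; ε = σ/E = 71.99/108000 = 6.666e-04.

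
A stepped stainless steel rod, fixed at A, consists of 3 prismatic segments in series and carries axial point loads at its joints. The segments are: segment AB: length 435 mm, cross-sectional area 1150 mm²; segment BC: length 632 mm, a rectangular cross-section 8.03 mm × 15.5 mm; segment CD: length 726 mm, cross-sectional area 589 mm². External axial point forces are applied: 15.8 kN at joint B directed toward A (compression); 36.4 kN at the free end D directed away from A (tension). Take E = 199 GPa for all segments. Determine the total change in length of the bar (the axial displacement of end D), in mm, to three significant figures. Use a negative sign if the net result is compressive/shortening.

1.19 mm

Internal axial forces (sectioning from the free end, tension +): N_CD = 36.4 kN, N_BC = 36.4 kN, N_AB = 20.6 kN.
A_BC = 124.5 mm².
δ_AB = 20600·435/(1150·199000) = 0.03916 mm
δ_BC = 36400·632/(124.5·199000) = 0.9288 mm
δ_CD = 36400·726/(589·199000) = 0.2255 mm
δ = Σδ_i = 1.193 mm.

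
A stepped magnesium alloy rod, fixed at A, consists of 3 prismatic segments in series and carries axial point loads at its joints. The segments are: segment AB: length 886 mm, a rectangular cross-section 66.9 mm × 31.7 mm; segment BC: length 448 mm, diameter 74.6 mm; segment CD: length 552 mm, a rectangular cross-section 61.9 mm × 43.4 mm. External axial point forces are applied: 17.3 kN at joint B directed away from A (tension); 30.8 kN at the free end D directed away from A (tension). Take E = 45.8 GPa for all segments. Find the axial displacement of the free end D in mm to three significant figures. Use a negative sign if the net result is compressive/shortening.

Internal axial forces (sectioning from the free end, tension +): N_CD = 30.8 kN, N_BC = 30.8 kN, N_AB = 48.1 kN.
A_AB = 2121 mm².
A_BC = 4371 mm².
A_CD = 2686 mm².
δ_AB = 48100·886/(2121·45800) = 0.4388 mm
δ_BC = 30800·448/(4371·45800) = 0.06893 mm
δ_CD = 30800·552/(2686·45800) = 0.1382 mm
δ = Σδ_i = 0.6459 mm.

0.646 mm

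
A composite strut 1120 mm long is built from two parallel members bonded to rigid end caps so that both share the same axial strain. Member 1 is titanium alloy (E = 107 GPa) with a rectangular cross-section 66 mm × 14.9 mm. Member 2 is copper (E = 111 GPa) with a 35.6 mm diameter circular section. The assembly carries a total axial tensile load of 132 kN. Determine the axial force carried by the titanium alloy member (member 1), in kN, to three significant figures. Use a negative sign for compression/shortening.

64.4 kN

A_1 = 983.4 mm².
A_2 = 995.4 mm².
Equal strain + equilibrium ⇒ each member carries load in proportion to AE: A₁E₁ = 105200000 N, A₂E₂ = 110500000 N, ΣAE = 215700000 N.
F₁ = P·A₁E₁/ΣAE = 132000·105200000/215700000 = 64390 N.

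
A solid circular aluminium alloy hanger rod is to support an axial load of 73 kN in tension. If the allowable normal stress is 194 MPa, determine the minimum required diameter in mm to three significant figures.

Required area A ≥ P/σ_allow = 73000/194 = 376.3 mm².
For a solid circular section, d ≥ √(4A/π) = 21.89 mm.

21.9 mm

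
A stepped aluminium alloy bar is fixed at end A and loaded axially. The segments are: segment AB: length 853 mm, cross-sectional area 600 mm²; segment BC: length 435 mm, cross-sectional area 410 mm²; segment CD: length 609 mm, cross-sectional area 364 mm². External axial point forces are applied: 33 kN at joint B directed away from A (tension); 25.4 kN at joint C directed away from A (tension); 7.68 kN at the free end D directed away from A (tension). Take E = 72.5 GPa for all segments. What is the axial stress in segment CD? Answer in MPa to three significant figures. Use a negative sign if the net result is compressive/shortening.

21.1 MPa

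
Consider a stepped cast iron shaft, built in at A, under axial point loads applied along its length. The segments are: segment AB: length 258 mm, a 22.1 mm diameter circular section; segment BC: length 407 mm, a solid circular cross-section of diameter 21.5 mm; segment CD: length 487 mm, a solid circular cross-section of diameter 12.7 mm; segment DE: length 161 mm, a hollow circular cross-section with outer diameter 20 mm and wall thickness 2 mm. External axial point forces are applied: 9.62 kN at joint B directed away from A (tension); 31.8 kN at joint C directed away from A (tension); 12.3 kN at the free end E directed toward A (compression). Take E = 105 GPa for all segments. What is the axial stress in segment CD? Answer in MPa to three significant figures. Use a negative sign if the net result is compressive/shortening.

-97.1 MPa

Internal axial forces (sectioning from the free end, tension +): N_DE = -12.3 kN, N_CD = -12.3 kN, N_BC = 19.5 kN, N_AB = 29.12 kN.
A_CD = 126.7 mm².
σ_CD = N_CD/A_CD = -12300/126.7 = -97.1 MPa.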